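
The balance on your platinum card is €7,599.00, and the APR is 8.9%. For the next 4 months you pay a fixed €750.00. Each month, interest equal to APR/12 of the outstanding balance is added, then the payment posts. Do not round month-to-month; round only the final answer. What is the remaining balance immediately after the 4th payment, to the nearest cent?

Monthly rate r = 8.9%/12 = 0.741667% = 0.00741667.
Each month: B ← B·(1+r) − €750.00.
Month 1: interest €56.36; balance after payment €6,905.36.
Month 2: interest €51.21; balance after payment €6,206.57.
Month 3: interest €46.03; balance after payment €5,502.61.
Month 4: interest €40.81; balance after payment €4,793.42.

€4,793.42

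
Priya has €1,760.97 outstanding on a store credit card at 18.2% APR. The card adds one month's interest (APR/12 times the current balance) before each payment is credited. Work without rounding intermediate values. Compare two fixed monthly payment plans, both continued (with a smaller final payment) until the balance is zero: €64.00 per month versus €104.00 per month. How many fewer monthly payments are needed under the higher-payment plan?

16 fewer payments

Monthly rate r = 18.2%/12 = 1.51667% = 0.0151667.
At €64.00/mo: n = ⌈−ln(1 − rB₀/P)/ln(1+r)⌉ = 36 payments (last €56.42); total interest = total paid − €1,760.97 = €535.45.
At €104.00/mo: 20 payments (last €74.76); total interest €289.79.
Payments saved = 36 − 20 = 16.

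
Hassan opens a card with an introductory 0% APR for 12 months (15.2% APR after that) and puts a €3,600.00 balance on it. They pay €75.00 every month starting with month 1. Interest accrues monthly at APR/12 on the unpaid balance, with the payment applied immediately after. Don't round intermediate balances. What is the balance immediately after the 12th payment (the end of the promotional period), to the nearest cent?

Promo months 1–12 at r₀ = 0%/12 = 0; months 13+ at r₁ = 15.2%/12 = 0.0126667.
After month 12 (no interest yet): B = €3,600.00 − 12·€75.00 = €2,700.00.

€2,700.00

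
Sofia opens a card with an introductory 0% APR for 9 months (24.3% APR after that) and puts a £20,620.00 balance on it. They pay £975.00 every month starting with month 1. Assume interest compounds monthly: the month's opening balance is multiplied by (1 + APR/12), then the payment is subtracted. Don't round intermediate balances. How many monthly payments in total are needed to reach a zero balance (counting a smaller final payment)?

24 payments

Promo months 1–9 at r₀ = 0%/12 = 0; months 10+ at r₁ = 24.3%/12 = 0.02025.
After month 9 (no interest yet): B = £20,620.00 − 9·£975.00 = £11,845.00.
Then at r₁ with £975.00/mo: n₂ = −ln(1 − r₁·B/P)/ln(1+r₁) ≈ 14.09 → 15 more payments.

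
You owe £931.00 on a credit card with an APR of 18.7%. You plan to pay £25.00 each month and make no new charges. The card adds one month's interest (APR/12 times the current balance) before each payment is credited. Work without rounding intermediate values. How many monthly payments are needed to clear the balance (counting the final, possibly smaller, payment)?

Monthly rate r = 18.7%/12 = 1.55833% = 0.0155833.
Recurrence: B ← B·(1+r) − £25.00.
Month 1: interest £14.51; balance after payment £920.51.
Month 2: interest £14.34; balance after payment £909.85.
Closed form: n = −ln(1 − rB₀/P)/ln(1+r) = −ln(0.41968)/ln(1.01558) ≈ 56.151, so the balance reaches zero during payment 57.

57 months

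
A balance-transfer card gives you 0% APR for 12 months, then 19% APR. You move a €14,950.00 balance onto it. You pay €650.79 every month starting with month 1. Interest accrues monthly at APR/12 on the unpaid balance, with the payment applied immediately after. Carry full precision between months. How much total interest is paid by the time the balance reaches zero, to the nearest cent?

Promo months 1–12 at r₀ = 0%/12 = 0; months 13+ at r₁ = 19%/12 = 0.0158333.
After month 12 (no interest yet): B = €14,950.00 − 12·€650.79 = €7,140.52.
Then at r₁ with €650.79/mo: n₂ = −ln(1 − r₁·B/P)/ln(1+r₁) ≈ 12.15 → 13 more payments.
Total paid = 24·€650.79 + €96.57 = €15,715.53; interest = €15,715.53 − €14,950.00 = €765.53.

€765.53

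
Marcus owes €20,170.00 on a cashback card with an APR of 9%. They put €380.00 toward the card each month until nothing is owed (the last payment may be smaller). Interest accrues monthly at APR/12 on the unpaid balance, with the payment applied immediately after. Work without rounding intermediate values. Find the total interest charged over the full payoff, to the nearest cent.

Monthly rate r = 9%/12 = 0.75% = 0.0075.
Payoff takes n = ⌈−ln(1 − rB₀/P)/ln(1+r)⌉ = ⌈67.940⌉ = 68 payments; the last is €357.39.
Total paid = 67·€380.00 + €357.39 = €25,817.39.
Total interest = total paid − principal = €25,817.39 − €20,170.00 = €5,647.39.

€5,647.39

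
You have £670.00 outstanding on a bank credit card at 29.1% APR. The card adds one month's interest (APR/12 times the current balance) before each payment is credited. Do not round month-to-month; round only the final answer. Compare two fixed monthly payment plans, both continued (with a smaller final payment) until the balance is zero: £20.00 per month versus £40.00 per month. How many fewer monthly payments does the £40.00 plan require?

Monthly rate r = 29.1%/12 = 2.425% = 0.02425.
At £20.00/mo: n = ⌈−ln(1 − rB₀/P)/ln(1+r)⌉ = 70 payments (last £16.75); total interest = total paid − £670.00 = £726.75.
At £40.00/mo: 22 payments (last £30.17); total interest £200.17.
Payments saved = 70 − 22 = 48.

48 fewer payments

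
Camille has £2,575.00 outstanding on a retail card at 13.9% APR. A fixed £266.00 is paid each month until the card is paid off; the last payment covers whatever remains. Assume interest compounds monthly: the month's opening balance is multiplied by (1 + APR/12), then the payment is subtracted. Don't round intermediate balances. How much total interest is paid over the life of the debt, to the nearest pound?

Monthly rate r = 13.9%/12 = 1.15833% = 0.0115833.
Payoff takes n = ⌈−ln(1 − rB₀/P)/ln(1+r)⌉ = ⌈10.327⌉ = 11 payments; the last is £87.28.
Total paid = 10·£266.00 + £87.28 = £2,747.28.
Total interest = total paid − principal = £2,747.28 − £2,575.00 = £172.28.

£172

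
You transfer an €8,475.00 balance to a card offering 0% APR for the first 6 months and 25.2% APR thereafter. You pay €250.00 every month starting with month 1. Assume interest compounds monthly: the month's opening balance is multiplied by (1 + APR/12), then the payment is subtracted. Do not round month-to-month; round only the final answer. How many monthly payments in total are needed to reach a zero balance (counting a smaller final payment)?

49 months

Promo months 1–6 at r₀ = 0%/12 = 0; months 7+ at r₁ = 25.2%/12 = 0.021.
After month 6 (no interest yet): B = €8,475.00 − 6·€250.00 = €6,975.00.
Then at r₁ with €250.00/mo: n₂ = −ln(1 − r₁·B/P)/ln(1+r₁) ≈ 42.42 → 43 more payments.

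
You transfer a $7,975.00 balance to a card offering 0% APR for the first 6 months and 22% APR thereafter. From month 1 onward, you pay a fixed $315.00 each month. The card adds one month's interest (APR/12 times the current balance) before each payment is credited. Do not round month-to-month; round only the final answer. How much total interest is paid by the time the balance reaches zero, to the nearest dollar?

$1,496

Promo months 1–6 at r₀ = 0%/12 = 0; months 7+ at r₁ = 22%/12 = 0.0183333.
After month 6 (no interest yet): B = $7,975.00 − 6·$315.00 = $6,085.00.
Then at r₁ with $315.00/mo: n₂ = −ln(1 − r₁·B/P)/ln(1+r₁) ≈ 24.06 → 25 more payments.
Total paid = 30·$315.00 + $20.60 = $9,470.60; interest = $9,470.60 − $7,975.00 = $1,495.60.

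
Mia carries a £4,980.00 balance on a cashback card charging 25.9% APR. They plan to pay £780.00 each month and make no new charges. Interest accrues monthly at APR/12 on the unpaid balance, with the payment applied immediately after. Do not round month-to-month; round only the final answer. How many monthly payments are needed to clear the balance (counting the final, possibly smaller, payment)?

Monthly rate r = 25.9%/12 = 2.15833% = 0.0215833.
Recurrence: B ← B·(1+r) − £780.00.
Month 1: interest £107.48; balance after payment £4,307.48.
Month 2: interest £92.97; balance after payment £3,620.45.
Closed form: n = −ln(1 − rB₀/P)/ln(1+r) = −ln(0.8622)/ln(1.02158) ≈ 6.944, so the balance reaches zero during payment 7.

7 payments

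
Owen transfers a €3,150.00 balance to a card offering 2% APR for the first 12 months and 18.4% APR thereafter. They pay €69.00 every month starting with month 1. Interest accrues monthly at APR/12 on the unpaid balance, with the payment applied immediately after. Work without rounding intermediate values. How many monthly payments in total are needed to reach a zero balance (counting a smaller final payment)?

62 payments

Promo months 1–12 at r₀ = 2%/12 = 0.00166667; months 13+ at r₁ = 18.4%/12 = 0.0153333.
After month 12: iterate B ← B·(1+r₀) − €69.00 for 12 months → €2,377.95.
Then at r₁ with €69.00/mo: n₂ = −ln(1 − r₁·B/P)/ln(1+r₁) ≈ 49.40 → 50 more payments.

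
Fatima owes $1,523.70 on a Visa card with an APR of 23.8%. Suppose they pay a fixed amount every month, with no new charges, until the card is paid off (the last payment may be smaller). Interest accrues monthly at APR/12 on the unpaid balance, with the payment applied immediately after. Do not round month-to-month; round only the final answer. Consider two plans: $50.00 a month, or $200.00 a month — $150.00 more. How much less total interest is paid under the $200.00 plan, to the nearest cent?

$692.38

Monthly rate r = 23.8%/12 = 1.98333% = 0.0198333.
At $50.00/mo: n = ⌈−ln(1 − rB₀/P)/ln(1+r)⌉ = 48 payments (last $11.06); total interest = total paid − $1,523.70 = $837.36.
At $200.00/mo: 9 payments (last $68.68); total interest $144.98.
Interest saved = $837.36 − $144.98 = $692.38.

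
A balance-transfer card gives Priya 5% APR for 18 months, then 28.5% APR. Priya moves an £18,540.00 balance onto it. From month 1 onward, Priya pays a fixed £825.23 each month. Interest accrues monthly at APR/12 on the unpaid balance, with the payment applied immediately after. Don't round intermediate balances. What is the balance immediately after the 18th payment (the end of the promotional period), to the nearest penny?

Promo months 1–18 at r₀ = 5%/12 = 0.00416667; months 19+ at r₁ = 28.5%/12 = 0.02375.
After month 18: iterate B ← B·(1+r₀) − £825.23 for 18 months → £4,588.76.

£4,588.76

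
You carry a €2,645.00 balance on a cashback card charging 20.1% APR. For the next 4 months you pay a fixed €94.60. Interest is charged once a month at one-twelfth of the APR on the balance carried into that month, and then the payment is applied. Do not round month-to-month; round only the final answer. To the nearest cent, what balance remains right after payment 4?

Monthly rate r = 20.1%/12 = 1.675% = 0.01675.
Each month: B ← B·(1+r) − €94.60.
Month 1: interest €44.30; balance after payment €2,594.70.
Month 2: interest €43.46; balance after payment €2,543.57.
Month 3: interest €42.60; balance after payment €2,491.57.
Month 4: interest €41.73; balance after payment €2,438.70.

€2,438.70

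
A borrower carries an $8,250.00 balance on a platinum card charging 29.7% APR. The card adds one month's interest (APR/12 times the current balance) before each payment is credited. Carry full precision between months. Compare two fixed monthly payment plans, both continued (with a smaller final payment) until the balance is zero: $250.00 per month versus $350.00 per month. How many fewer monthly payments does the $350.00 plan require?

Monthly rate r = 29.7%/12 = 2.475% = 0.02475.
At $250.00/mo: n = ⌈−ln(1 − rB₀/P)/ln(1+r)⌉ = 70 payments (last $102.43); total interest = total paid − $8,250.00 = $9,102.43.
At $350.00/mo: 36 payments (last $285.64); total interest $4,285.64.
Payments saved = 70 − 36 = 34.

34 fewer payments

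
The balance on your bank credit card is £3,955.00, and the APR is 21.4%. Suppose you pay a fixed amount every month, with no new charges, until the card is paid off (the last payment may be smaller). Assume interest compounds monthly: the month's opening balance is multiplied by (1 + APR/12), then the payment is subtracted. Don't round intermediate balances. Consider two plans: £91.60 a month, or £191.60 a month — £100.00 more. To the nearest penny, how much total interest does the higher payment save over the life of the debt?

Monthly rate r = 21.4%/12 = 1.78333% = 0.0178333.
At £91.60/mo: n = ⌈−ln(1 − rB₀/P)/ln(1+r)⌉ = 84 payments (last £13.04); total interest = total paid − £3,955.00 = £3,660.84.
At £191.60/mo: 26 payments (last £185.87); total interest £1,020.87.
Interest saved = £3,660.84 − £1,020.87 = £2,639.97.

£2,639.97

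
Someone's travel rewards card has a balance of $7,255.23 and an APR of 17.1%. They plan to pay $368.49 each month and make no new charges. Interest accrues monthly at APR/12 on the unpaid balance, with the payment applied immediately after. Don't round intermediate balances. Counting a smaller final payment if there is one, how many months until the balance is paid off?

Monthly rate r = 17.1%/12 = 1.425% = 0.01425.
Recurrence: B ← B·(1+r) − $368.49.
Month 1: interest $103.39; balance after payment $6,990.13.
Month 2: interest $99.61; balance after payment $6,721.25.
Closed form: n = −ln(1 − rB₀/P)/ln(1+r) = −ln(0.71943)/ln(1.01425) ≈ 23.273, so the balance reaches zero during payment 24.

24 months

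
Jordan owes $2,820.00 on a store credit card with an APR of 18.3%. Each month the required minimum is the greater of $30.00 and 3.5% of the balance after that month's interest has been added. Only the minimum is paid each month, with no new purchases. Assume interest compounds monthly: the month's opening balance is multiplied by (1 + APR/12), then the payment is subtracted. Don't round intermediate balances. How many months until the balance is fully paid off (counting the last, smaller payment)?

96 months

Monthly rate r = 18.3%/12 = 1.525% = 0.01525.
While 3.5% of the post-interest balance exceeds $30.00, each month B ← (B·(1+r))·(1 − 0.035), i.e. B shrinks by the factor (1+r)·0.965 = 0.97972.
This holds for months 1–59. Entering month 60 the balance is $841.72; 3.5% of the post-interest balance is now below $30.00, so the flat $30.00 minimum applies from here.
From month 60 a fixed $30.00 at rate r clears $841.72 in 37 more payments. Total: 59 + 37 = 96 months.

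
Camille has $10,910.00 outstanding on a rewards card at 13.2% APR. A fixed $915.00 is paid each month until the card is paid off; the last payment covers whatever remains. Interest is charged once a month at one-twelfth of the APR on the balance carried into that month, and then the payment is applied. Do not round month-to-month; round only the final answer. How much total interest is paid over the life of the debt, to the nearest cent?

Monthly rate r = 13.2%/12 = 1.1% = 0.011.
Payoff takes n = ⌈−ln(1 − rB₀/P)/ln(1+r)⌉ = ⌈12.851⌉ = 13 payments; the last is $779.75.
Total paid = 12·$915.00 + $779.75 = $11,759.75.
Total interest = total paid − principal = $11,759.75 − $10,910.00 = $849.75.

$849.75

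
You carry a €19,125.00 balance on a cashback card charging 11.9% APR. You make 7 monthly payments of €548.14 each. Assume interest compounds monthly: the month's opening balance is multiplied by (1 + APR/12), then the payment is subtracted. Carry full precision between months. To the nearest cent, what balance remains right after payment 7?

Monthly rate r = 11.9%/12 = 0.991667% = 0.00991667.
Each month: B ← B·(1+r) − €548.14.
Month 1: interest €189.66; balance after payment €18,766.52.
Month 2: interest €186.10; balance after payment €18,404.48.
Month 3: interest €182.51; balance after payment €18,038.85.
Month 4: interest €178.89; balance after payment €17,669.59.
Month 5: interest €175.22; balance after payment €17,296.68.
Month 6: interest €171.53; balance after payment €16,920.06.
Month 7: interest €167.79; balance after payment €16,539.71.

€16,539.71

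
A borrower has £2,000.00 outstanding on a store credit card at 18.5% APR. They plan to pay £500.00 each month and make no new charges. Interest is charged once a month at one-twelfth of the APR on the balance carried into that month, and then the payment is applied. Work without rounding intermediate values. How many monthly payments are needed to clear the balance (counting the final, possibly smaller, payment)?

5 payments

Monthly rate r = 18.5%/12 = 1.54167% = 0.0154167.
Recurrence: B ← B·(1+r) − £500.00.
Month 1: interest £30.83; balance after payment £1,530.83.
Month 2: interest £23.60; balance after payment £1,054.43.
Month 3: interest £16.26; balance after payment £570.69.
Month 4: interest £8.80; balance after payment £79.49.
Month 5: interest £1.23; balance after payment £0.00.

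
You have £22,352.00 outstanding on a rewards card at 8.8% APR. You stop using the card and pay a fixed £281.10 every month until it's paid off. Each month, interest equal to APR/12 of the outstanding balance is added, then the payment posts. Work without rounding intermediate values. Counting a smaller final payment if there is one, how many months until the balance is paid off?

120 months

Monthly rate r = 8.8%/12 = 0.733333% = 0.00733333.
Recurrence: B ← B·(1+r) − £281.10.
Month 1: interest £163.91; balance after payment £22,234.81.
Month 2: interest £163.06; balance after payment £22,116.77.
Closed form: n = −ln(1 − rB₀/P)/ln(1+r) = −ln(0.41688)/ln(1.00733) ≈ 119.749, so the balance reaches zero during payment 120.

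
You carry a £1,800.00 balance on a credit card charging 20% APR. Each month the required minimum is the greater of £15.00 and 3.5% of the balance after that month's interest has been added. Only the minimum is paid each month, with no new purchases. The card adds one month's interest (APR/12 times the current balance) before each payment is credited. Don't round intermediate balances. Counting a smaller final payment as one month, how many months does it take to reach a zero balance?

115 months

Monthly rate r = 20%/12 = 1.66667% = 0.0166667.
While 3.5% of the post-interest balance exceeds £15.00, each month B ← (B·(1+r))·(1 − 0.035), i.e. B shrinks by the factor (1+r)·0.965 = 0.98108.
This holds for months 1–77. Entering month 78 the balance is £413.64; 3.5% of the post-interest balance is now below £15.00, so the flat £15.00 minimum applies from here.
From month 78 a fixed £15.00 at rate r clears £413.64 in 38 more payments. Total: 77 + 38 = 115 months.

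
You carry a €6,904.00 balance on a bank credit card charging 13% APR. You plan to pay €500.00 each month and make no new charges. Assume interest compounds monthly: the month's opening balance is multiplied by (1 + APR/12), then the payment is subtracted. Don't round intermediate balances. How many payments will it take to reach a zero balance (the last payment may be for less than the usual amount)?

16 months

Monthly rate r = 13%/12 = 1.08333% = 0.0108333.
Recurrence: B ← B·(1+r) − €500.00.
Month 1: interest €74.79; balance after payment €6,478.79.
Month 2: interest €70.19; balance after payment €6,048.98.
Closed form: n = −ln(1 − rB₀/P)/ln(1+r) = −ln(0.85041)/ln(1.01083) ≈ 15.038, so the balance reaches zero during payment 16.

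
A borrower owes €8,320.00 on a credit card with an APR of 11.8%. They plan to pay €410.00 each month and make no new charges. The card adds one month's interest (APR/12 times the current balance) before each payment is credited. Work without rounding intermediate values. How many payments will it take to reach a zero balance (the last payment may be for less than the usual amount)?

23 months

Monthly rate r = 11.8%/12 = 0.983333% = 0.00983333.
Recurrence: B ← B·(1+r) − €410.00.
Month 1: interest €81.81; balance after payment €7,991.81.
Month 2: interest €78.59; balance after payment €7,660.40.
Closed form: n = −ln(1 − rB₀/P)/ln(1+r) = −ln(0.80046)/ln(1.00983) ≈ 22.746, so the balance reaches zero during payment 23.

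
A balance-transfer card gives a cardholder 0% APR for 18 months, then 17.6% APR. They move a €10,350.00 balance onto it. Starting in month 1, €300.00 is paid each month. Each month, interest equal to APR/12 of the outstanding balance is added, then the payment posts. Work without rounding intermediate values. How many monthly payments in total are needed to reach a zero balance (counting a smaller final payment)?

Promo months 1–18 at r₀ = 0%/12 = 0; months 19+ at r₁ = 17.6%/12 = 0.0146667.
After month 18 (no interest yet): B = €10,350.00 − 18·€300.00 = €4,950.00.
Then at r₁ with €300.00/mo: n₂ = −ln(1 − r₁·B/P)/ln(1+r₁) ≈ 19.03 → 20 more payments.

38 months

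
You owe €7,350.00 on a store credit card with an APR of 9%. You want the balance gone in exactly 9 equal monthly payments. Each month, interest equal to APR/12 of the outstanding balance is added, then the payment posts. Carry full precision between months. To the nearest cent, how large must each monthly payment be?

€847.60

Monthly rate r = 9%/12 = 0.75% = 0.0075.
Level-payment amortization: P = B₀·r / (1 − (1+r)^(−n)) = 7350.00·0.0075 / (1 − 1.0075^(−9)).
Denominator 1 − (1+r)^(−9) = 0.0650368232.
P = 55.125 / 0.0650368232 ≈ 847.60.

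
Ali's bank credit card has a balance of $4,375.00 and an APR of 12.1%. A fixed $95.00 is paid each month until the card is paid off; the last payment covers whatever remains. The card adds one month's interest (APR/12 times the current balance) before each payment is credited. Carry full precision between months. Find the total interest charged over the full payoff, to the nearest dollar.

Monthly rate r = 12.1%/12 = 1.00833% = 0.0100833.
Payoff takes n = ⌈−ln(1 − rB₀/P)/ln(1+r)⌉ = ⌈62.226⌉ = 63 payments; the last is $21.53.
Total paid = 62·$95.00 + $21.53 = $5,911.53.
Total interest = total paid − principal = $5,911.53 − $4,375.00 = $1,536.53.

$1,537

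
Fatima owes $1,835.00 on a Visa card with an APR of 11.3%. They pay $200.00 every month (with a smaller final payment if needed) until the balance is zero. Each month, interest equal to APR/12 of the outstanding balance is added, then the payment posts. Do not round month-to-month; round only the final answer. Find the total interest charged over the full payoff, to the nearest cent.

$93.39

Monthly rate r = 11.3%/12 = 0.941667% = 0.00941667.
Payoff takes n = ⌈−ln(1 − rB₀/P)/ln(1+r)⌉ = ⌈9.641⌉ = 10 payments; the last is $128.39.
Total paid = 9·$200.00 + $128.39 = $1,928.39.
Total interest = total paid − principal = $1,928.39 − $1,835.00 = $93.39.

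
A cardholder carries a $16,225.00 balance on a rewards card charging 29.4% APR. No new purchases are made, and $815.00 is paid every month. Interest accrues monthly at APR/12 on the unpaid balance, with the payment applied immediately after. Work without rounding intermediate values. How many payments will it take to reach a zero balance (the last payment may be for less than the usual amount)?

28 payments

Monthly rate r = 29.4%/12 = 2.45% = 0.0245.
Recurrence: B ← B·(1+r) − $815.00.
Month 1: interest $397.51; balance after payment $15,807.51.
Month 2: interest $387.28; balance after payment $15,379.80.
Closed form: n = −ln(1 − rB₀/P)/ln(1+r) = −ln(0.51225)/ln(1.0245) ≈ 27.637, so the balance reaches zero during payment 28.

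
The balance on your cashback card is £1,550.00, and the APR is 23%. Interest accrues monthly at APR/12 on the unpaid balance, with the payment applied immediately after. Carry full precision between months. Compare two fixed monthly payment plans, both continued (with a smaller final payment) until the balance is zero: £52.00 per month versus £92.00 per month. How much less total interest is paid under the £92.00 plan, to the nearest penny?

Monthly rate r = 23%/12 = 1.91667% = 0.0191667.
At £52.00/mo: n = ⌈−ln(1 − rB₀/P)/ln(1+r)⌉ = 45 payments (last £32.10); total interest = total paid − £1,550.00 = £770.10.
At £92.00/mo: 21 payments (last £49.91); total interest £339.91.
Interest saved = £770.10 − £339.91 = £430.19.

£430.19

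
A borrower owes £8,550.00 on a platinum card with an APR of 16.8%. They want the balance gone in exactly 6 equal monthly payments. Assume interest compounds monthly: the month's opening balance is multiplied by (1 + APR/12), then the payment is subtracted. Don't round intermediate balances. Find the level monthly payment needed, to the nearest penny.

Monthly rate r = 16.8%/12 = 1.4% = 0.014.
Level-payment amortization: P = B₀·r / (1 − (1+r)^(−n)) = 8550.00·0.014 / (1 − 1.014^(−6)).
Denominator 1 − (1+r)^(−6) = 0.0800329557.
P = 119.7 / 0.0800329557 ≈ 1495.63.

£1,495.63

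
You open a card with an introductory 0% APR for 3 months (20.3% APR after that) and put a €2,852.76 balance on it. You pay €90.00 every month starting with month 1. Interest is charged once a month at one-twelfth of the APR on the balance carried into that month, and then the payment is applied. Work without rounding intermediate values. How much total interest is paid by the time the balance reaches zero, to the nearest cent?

€982.45

Promo months 1–3 at r₀ = 0%/12 = 0; months 4+ at r₁ = 20.3%/12 = 0.0169167.
After month 3 (no interest yet): B = €2,852.76 − 3·€90.00 = €2,582.76.
Then at r₁ with €90.00/mo: n₂ = −ln(1 − r₁·B/P)/ln(1+r₁) ≈ 39.61 → 40 more payments.
Total paid = 42·€90.00 + €55.21 = €3,835.21; interest = €3,835.21 − €2,852.76 = €982.45.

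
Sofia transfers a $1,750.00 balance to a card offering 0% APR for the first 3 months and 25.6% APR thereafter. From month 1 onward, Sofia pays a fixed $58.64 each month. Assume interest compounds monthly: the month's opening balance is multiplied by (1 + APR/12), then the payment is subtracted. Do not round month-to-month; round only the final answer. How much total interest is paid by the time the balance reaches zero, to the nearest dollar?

$788

Promo months 1–3 at r₀ = 0%/12 = 0; months 4+ at r₁ = 25.6%/12 = 0.0213333.
After month 3 (no interest yet): B = $1,750.00 − 3·$58.64 = $1,574.08.
Then at r₁ with $58.64/mo: n₂ = −ln(1 − r₁·B/P)/ln(1+r₁) ≈ 40.27 → 41 more payments.
Total paid = 43·$58.64 + $16.24 = $2,537.76; interest = $2,537.76 − $1,750.00 = $787.76.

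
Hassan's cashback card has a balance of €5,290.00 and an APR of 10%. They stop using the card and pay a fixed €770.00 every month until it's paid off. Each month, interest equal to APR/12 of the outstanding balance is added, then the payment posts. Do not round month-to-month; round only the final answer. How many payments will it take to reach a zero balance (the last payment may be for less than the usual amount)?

Monthly rate r = 10%/12 = 0.833333% = 0.00833333.
Recurrence: B ← B·(1+r) − €770.00.
Month 1: interest €44.08; balance after payment €4,564.08.
Month 2: interest €38.03; balance after payment €3,832.12.
Closed form: n = −ln(1 − rB₀/P)/ln(1+r) = −ln(0.94275)/ln(1.00833) ≈ 7.104, so the balance reaches zero during payment 8.

8 payments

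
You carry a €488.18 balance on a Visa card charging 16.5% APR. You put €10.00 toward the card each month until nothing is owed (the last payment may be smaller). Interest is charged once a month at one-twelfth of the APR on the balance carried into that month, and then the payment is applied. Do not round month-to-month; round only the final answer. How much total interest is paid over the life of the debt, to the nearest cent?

€326.44

Monthly rate r = 16.5%/12 = 1.375% = 0.01375.
Payoff takes n = ⌈−ln(1 − rB₀/P)/ln(1+r)⌉ = ⌈81.460⌉ = 82 payments; the last is €4.62.
Total paid = 81·€10.00 + €4.62 = €814.62.
Total interest = total paid − principal = €814.62 − €488.18 = €326.44.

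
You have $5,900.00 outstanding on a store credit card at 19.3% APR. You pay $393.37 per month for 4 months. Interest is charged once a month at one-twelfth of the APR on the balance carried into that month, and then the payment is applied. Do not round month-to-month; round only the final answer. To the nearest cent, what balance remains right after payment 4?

$4,676.97

Monthly rate r = 19.3%/12 = 1.60833% = 0.0160833.
Each month: B ← B·(1+r) − $393.37.
Month 1: interest $94.89; balance after payment $5,601.52.
Month 2: interest $90.09; balance after payment $5,298.24.
Month 3: interest $85.21; balance after payment $4,990.09.
Month 4: interest $80.26; balance after payment $4,676.97.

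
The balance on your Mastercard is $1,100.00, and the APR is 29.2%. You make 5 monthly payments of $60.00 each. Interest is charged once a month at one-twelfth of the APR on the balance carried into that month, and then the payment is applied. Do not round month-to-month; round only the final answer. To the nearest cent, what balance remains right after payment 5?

$925.55

Monthly rate r = 29.2%/12 = 2.43333% = 0.0243333.
Each month: B ← B·(1+r) − $60.00.
Month 1: interest $26.77; balance after payment $1,066.77.
Month 2: interest $25.96; balance after payment $1,032.72.
Month 3: interest $25.13; balance after payment $997.85.
Month 4: interest $24.28; balance after payment $962.14.
Month 5: interest $23.41; balance after payment $925.55.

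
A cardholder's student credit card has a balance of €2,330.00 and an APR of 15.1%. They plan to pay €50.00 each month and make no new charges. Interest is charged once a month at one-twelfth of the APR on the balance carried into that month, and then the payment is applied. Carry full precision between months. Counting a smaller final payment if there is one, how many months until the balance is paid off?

Monthly rate r = 15.1%/12 = 1.25833% = 0.0125833.
Recurrence: B ← B·(1+r) − €50.00.
Month 1: interest €29.32; balance after payment €2,309.32.
Month 2: interest €29.06; balance after payment €2,288.38.
Closed form: n = −ln(1 − rB₀/P)/ln(1+r) = −ln(0.41362)/ln(1.01258) ≈ 70.598, so the balance reaches zero during payment 71.

71 months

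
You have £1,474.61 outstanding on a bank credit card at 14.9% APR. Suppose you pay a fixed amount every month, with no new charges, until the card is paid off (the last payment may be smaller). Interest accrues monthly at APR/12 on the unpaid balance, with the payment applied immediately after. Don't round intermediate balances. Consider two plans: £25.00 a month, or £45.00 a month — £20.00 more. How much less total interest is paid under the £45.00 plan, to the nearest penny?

Monthly rate r = 14.9%/12 = 1.24167% = 0.0124167.
At £25.00/mo: n = ⌈−ln(1 − rB₀/P)/ln(1+r)⌉ = 107 payments (last £20.61); total interest = total paid − £1,474.61 = £1,196.00.
At £45.00/mo: 43 payments (last £14.92); total interest £430.31.
Interest saved = £1,196.00 − £430.31 = £765.69.

£765.69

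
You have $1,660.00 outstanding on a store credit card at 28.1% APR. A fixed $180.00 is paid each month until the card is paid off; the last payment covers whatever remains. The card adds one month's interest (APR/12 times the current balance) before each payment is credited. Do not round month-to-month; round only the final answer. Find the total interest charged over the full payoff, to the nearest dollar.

$232

Monthly rate r = 28.1%/12 = 2.34167% = 0.0234167.
Payoff takes n = ⌈−ln(1 − rB₀/P)/ln(1+r)⌉ = ⌈10.511⌉ = 11 payments; the last is $92.44.
Total paid = 10·$180.00 + $92.44 = $1,892.44.
Total interest = total paid − principal = $1,892.44 − $1,660.00 = $232.44.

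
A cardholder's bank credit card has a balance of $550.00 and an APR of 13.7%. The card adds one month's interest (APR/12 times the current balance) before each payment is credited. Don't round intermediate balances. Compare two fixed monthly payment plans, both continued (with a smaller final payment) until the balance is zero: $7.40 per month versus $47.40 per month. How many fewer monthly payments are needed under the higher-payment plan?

Monthly rate r = 13.7%/12 = 1.14167% = 0.0114167.
At $7.40/mo: n = ⌈−ln(1 − rB₀/P)/ln(1+r)⌉ = 167 payments (last $1.95); total interest = total paid − $550.00 = $680.35.
At $47.40/mo: 13 payments (last $24.63); total interest $43.43.
Payments saved = 167 − 13 = 154.

154 fewer payments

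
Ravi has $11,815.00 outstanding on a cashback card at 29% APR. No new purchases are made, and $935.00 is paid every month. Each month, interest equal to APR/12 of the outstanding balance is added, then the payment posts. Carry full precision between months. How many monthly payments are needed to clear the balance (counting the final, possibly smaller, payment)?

16 payments

Monthly rate r = 29%/12 = 2.41667% = 0.0241667.
Recurrence: B ← B·(1+r) − $935.00.
Month 1: interest $285.53; balance after payment $11,165.53.
Month 2: interest $269.83; balance after payment $10,500.36.
Closed form: n = −ln(1 − rB₀/P)/ln(1+r) = −ln(0.69462)/ln(1.02417) ≈ 15.260, so the balance reaches zero during payment 16.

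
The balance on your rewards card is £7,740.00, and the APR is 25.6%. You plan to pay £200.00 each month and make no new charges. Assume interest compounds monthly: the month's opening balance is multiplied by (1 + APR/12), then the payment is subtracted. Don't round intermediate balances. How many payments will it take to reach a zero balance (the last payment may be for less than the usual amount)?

83 payments

Monthly rate r = 25.6%/12 = 2.13333% = 0.0213333.
Recurrence: B ← B·(1+r) − £200.00.
Month 1: interest £165.12; balance after payment £7,705.12.
Month 2: interest £164.38; balance after payment £7,669.50.
Closed form: n = −ln(1 − rB₀/P)/ln(1+r) = −ln(0.1744)/ln(1.02133) ≈ 82.733, so the balance reaches zero during payment 83.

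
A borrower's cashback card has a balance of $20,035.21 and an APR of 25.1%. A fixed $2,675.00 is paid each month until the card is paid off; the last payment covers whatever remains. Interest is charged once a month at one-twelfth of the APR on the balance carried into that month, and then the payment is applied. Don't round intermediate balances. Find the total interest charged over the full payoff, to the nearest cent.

Monthly rate r = 25.1%/12 = 2.09167% = 0.0209167.
Payoff takes n = ⌈−ln(1 − rB₀/P)/ln(1+r)⌉ = ⌈8.231⌉ = 9 payments; the last is $622.56.
Total paid = 8·$2,675.00 + $622.56 = $22,022.56.
Total interest = total paid − principal = $22,022.56 − $20,035.21 = $1,987.35.

$1,987.35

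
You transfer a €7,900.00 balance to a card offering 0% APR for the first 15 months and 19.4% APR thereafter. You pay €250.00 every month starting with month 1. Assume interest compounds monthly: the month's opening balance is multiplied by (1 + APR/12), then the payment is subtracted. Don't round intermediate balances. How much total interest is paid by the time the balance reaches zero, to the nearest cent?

€721.56

Promo months 1–15 at r₀ = 0%/12 = 0; months 16+ at r₁ = 19.4%/12 = 0.0161667.
After month 15 (no interest yet): B = €7,900.00 − 15·€250.00 = €4,150.00.
Then at r₁ with €250.00/mo: n₂ = −ln(1 − r₁·B/P)/ln(1+r₁) ≈ 19.48 → 20 more payments.
Total paid = 34·€250.00 + €121.56 = €8,621.56; interest = €8,621.56 − €7,900.00 = €721.56.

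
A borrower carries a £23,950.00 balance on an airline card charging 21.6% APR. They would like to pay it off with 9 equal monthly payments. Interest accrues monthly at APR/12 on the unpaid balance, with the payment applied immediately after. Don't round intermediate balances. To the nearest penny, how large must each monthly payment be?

Monthly rate r = 21.6%/12 = 1.8% = 0.018.
Level-payment amortization: P = B₀·r / (1 − (1+r)^(−n)) = 23950.00·0.018 / (1 − 1.018^(−9)).
Denominator 1 − (1+r)^(−9) = 0.14833265.
P = 431.1 / 0.14833265 ≈ 2906.31.

£2,906.31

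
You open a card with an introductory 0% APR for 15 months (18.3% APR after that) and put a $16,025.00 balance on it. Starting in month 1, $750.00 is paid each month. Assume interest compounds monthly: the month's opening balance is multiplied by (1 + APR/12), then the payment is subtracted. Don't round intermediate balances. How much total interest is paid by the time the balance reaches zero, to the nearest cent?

$287.27

Promo months 1–15 at r₀ = 0%/12 = 0; months 16+ at r₁ = 18.3%/12 = 0.01525.
After month 15 (no interest yet): B = $16,025.00 − 15·$750.00 = $4,775.00.
Then at r₁ with $750.00/mo: n₂ = −ln(1 − r₁·B/P)/ln(1+r₁) ≈ 6.75 → 7 more payments.
Total paid = 21·$750.00 + $562.27 = $16,312.27; interest = $16,312.27 − $16,025.00 = $287.27.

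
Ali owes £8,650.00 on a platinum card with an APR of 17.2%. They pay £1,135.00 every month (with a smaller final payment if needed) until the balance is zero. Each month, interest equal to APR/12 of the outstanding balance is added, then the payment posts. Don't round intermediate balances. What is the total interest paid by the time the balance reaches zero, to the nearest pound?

£576

Monthly rate r = 17.2%/12 = 1.43333% = 0.0143333.
Payoff takes n = ⌈−ln(1 − rB₀/P)/ln(1+r)⌉ = ⌈8.128⌉ = 9 payments; the last is £146.34.
Total paid = 8·£1,135.00 + £146.34 = £9,226.34.
Total interest = total paid − principal = £9,226.34 − £8,650.00 = £576.34.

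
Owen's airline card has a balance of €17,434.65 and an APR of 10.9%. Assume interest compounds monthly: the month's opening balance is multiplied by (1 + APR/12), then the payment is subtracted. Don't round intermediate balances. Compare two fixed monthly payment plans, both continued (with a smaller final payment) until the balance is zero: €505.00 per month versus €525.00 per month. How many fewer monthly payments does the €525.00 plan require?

Monthly rate r = 10.9%/12 = 0.908333% = 0.00908333.
At €505.00/mo: n = ⌈−ln(1 − rB₀/P)/ln(1+r)⌉ = 42 payments (last €310.49); total interest = total paid − €17,434.65 = €3,580.84.
At €525.00/mo: 40 payments (last €370.91); total interest €3,411.26.
Payments saved = 42 − 40 = 2.

2 fewer payments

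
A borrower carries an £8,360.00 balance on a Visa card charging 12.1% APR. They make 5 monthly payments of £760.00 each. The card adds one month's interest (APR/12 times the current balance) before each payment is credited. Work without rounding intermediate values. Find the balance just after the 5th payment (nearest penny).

Monthly rate r = 12.1%/12 = 1.00833% = 0.0100833.
Each month: B ← B·(1+r) − £760.00.
Month 1: interest £84.30; balance after payment £7,684.30.
Month 2: interest £77.48; balance after payment £7,001.78.
Month 3: interest £70.60; balance after payment £6,312.38.
Month 4: interest £63.65; balance after payment £5,616.03.
Month 5: interest £56.63; balance after payment £4,912.66.

£4,912.66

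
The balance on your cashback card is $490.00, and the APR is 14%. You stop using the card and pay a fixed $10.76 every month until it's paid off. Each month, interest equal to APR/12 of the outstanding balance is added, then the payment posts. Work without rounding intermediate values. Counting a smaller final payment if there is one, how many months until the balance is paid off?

Monthly rate r = 14%/12 = 1.16667% = 0.0116667.
Recurrence: B ← B·(1+r) − $10.76.
Month 1: interest $5.72; balance after payment $484.96.
Month 2: interest $5.66; balance after payment $479.85.
Closed form: n = −ln(1 − rB₀/P)/ln(1+r) = −ln(0.46871)/ln(1.01167) ≈ 65.330, so the balance reaches zero during payment 66.

66 months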